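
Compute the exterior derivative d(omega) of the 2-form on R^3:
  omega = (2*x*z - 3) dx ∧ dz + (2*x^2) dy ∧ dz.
d(omega) = (4*x) dx ∧ dy ∧ dz

For a 2-form omega = sum_{i<j} g_{ij} dx_i ∧ dx_j, the exterior derivative is
  d(omega) = sum_{i<j} d(g_{ij}) ∧ dx_i ∧ dx_j = sum_{i<j, k} (∂g_{ij}/∂x_k) dx_k ∧ dx_i ∧ dx_j.
Expand each term, using dx_k ∧ dx_i ∧ dx_j = sgn(permutation) dx_{(a)} ∧ dx_{(b)} ∧ dx_{(c)} with (a < b < c) sorted:
  d(2*x^2) includes (∂/∂x)(2*x^2) dx = (4*x) dx, which multiplied by dy ∧ dz gives (4*x) dx ∧ dy ∧ dz
Collecting like 3-forms: d(omega) = (4*x) dx ∧ dy ∧ dz.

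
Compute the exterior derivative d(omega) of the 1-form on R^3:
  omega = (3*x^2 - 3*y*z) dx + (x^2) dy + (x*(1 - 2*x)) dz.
d(omega) = (2*x + 3*z) dx ∧ dy + (-4*x + 3*y + 1) dx ∧ dz

For a 1-form omega = sum_i f_i dx_i, the exterior derivative is
  d(omega) = sum_{i < j} (∂f_j/∂x_i - ∂f_i/∂x_j) dx_i ∧ dx_j.
  coefficient of dx ∧ dy: ∂f_2/∂x - ∂f_1/∂y = ∂(x^2)/∂x - ∂(3*x^2 - 3*y*z)/∂y = 2*x + 3*z
  coefficient of dx ∧ dz: ∂f_3/∂x - ∂f_1/∂z = ∂(x*(1 - 2*x))/∂x - ∂(3*x^2 - 3*y*z)/∂z = -4*x + 3*y + 1
Assembling: d(omega) = (2*x + 3*z) dx ∧ dy + (-4*x + 3*y + 1) dx ∧ dz.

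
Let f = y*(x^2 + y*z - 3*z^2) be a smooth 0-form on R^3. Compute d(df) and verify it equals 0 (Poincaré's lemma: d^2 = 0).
d(df) = 0

Step 1: df = sum_i (∂f/∂x_i) dx_i = (2*x*y) dx + (x^2 + 2*y*z - 3*z^2) dy + (y*(y - 6*z)) dz.
Step 2: Apply d again. Using the 1-form formula, the coefficient of dx ∧ dy in d(df) is ∂^2 f/∂x ∂y - ∂^2 f/∂y ∂x = (2*x) - (2*x) = 0 (equality of mixed partials for smooth f).
Similarly for dx ∧ dz and dy ∧ dz — all coefficients vanish. So d(df) = 0.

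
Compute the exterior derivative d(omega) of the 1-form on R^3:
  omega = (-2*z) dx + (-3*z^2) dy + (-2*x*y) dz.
d(omega) = (2 - 2*y) dx ∧ dz + (-2*x + 6*z) dy ∧ dz

For a 1-form omega = sum_i f_i dx_i, the exterior derivative is
  d(omega) = sum_{i < j} (∂f_j/∂x_i - ∂f_i/∂x_j) dx_i ∧ dx_j.
  coefficient of dx ∧ dz: ∂f_3/∂x - ∂f_1/∂z = ∂(-2*x*y)/∂x - ∂(-2*z)/∂z = 2 - 2*y
  coefficient of dy ∧ dz: ∂f_3/∂y - ∂f_2/∂z = ∂(-2*x*y)/∂y - ∂(-3*z^2)/∂z = -2*x + 6*z
Assembling: d(omega) = (2 - 2*y) dx ∧ dz + (-2*x + 6*z) dy ∧ dz.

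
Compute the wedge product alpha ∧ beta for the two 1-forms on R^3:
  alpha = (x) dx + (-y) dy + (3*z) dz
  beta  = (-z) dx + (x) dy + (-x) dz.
alpha ∧ beta = (x^2 - y*z) dx ∧ dy + (-x^2 + 3*z^2) dx ∧ dz + (x*(y - 3*z)) dy ∧ dz

Distribute the wedge, using dx_i ∧ dx_j = -dx_j ∧ dx_i and dx_i ∧ dx_i = 0. For each pair (i, j) with i < j, the coefficient of dx_i ∧ dx_j in alpha ∧ beta is (alpha_i * beta_j - alpha_j * beta_i). Collecting: alpha ∧ beta = (x^2 - y*z) dx ∧ dy + (-x^2 + 3*z^2) dx ∧ dz + (x*(y - 3*z)) dy ∧ dz.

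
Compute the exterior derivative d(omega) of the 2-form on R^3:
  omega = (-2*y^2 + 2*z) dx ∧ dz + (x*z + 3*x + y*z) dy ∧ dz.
d(omega) = (4*y + z + 3) dx ∧ dy ∧ dz

For a 2-form omega = sum_{i<j} g_{ij} dx_i ∧ dx_j, the exterior derivative is
  d(omega) = sum_{i<j} d(g_{ij}) ∧ dx_i ∧ dx_j = sum_{i<j, k} (∂g_{ij}/∂x_k) dx_k ∧ dx_i ∧ dx_j.
Expand each term, using dx_k ∧ dx_i ∧ dx_j = sgn(permutation) dx_{(a)} ∧ dx_{(b)} ∧ dx_{(c)} with (a < b < c) sorted:
  d(-2*y^2 + 2*z) includes (∂/∂y)(-2*y^2 + 2*z) dy = (-4*y) dy, which multiplied by dx ∧ dz gives (4*y) dx ∧ dy ∧ dz
  d(x*z + 3*x + y*z) includes (∂/∂x)(x*z + 3*x + y*z) dx = (z + 3) dx, which multiplied by dy ∧ dz gives (z + 3) dx ∧ dy ∧ dz
Collecting like 3-forms: d(omega) = (4*y + z + 3) dx ∧ dy ∧ dz.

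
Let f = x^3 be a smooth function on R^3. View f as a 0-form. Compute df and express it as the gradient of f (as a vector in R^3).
df = (3*x^2) dx + (0) dy + (0) dz; grad f = (3*x^2, 0, 0)

For a 0-form f, d f = (∂f/∂x) dx + (∂f/∂y) dy + (∂f/∂z) dz. The components of the vector representation are exactly the entries of grad f in Cartesian coordinates:
  ∂f/∂x = 3*x^2
  ∂f/∂y = 0
  ∂f/∂z = 0.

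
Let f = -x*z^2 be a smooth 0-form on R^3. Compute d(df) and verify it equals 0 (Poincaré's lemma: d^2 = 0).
d(df) = 0

Step 1: df = sum_i (∂f/∂x_i) dx_i = (-z^2) dx + (0) dy + (-2*x*z) dz.
Step 2: Apply d again. Using the 1-form formula, the coefficient of dx ∧ dy in d(df) is ∂^2 f/∂x ∂y - ∂^2 f/∂y ∂x = (0) - (0) = 0 (equality of mixed partials for smooth f).
Similarly for dx ∧ dz and dy ∧ dz — all coefficients vanish. So d(df) = 0.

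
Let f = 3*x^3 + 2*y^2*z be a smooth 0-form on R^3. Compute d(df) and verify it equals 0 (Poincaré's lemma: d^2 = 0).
d(df) = 0

Step 1: df = sum_i (∂f/∂x_i) dx_i = (9*x^2) dx + (4*y*z) dy + (2*y^2) dz.
Step 2: Apply d again. Using the 1-form formula, the coefficient of dx ∧ dy in d(df) is ∂^2 f/∂x ∂y - ∂^2 f/∂y ∂x = (0) - (0) = 0 (equality of mixed partials for smooth f).
Similarly for dx ∧ dz and dy ∧ dz — all coefficients vanish. So d(df) = 0.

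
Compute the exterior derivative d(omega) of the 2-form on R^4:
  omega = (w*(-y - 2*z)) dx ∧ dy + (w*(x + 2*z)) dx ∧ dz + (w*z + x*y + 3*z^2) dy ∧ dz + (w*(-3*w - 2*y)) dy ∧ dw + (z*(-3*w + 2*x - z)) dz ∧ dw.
d(omega) = (-2*w + y) dx ∧ dy ∧ dz + (-y - 2*z) dx ∧ dy ∧ dw + (x + 4*z) dx ∧ dz ∧ dw + (z) dy ∧ dz ∧ dw

For a 2-form omega = sum_{i<j} g_{ij} dx_i ∧ dx_j, the exterior derivative is
  d(omega) = sum_{i<j} d(g_{ij}) ∧ dx_i ∧ dx_j = sum_{i<j, k} (∂g_{ij}/∂x_k) dx_k ∧ dx_i ∧ dx_j.
Expand each term, using dx_k ∧ dx_i ∧ dx_j = sgn(permutation) dx_{(a)} ∧ dx_{(b)} ∧ dx_{(c)} with (a < b < c) sorted:
  d(w*(-y - 2*z)) includes (∂/∂z)(w*(-y - 2*z)) dz = (-2*w) dz, which multiplied by dx ∧ dy gives (-2*w) dx ∧ dy ∧ dz
  d(w*(-y - 2*z)) includes (∂/∂w)(w*(-y - 2*z)) dw = (-y - 2*z) dw, which multiplied by dx ∧ dy gives (-y - 2*z) dx ∧ dy ∧ dw
  d(w*(x + 2*z)) includes (∂/∂w)(w*(x + 2*z)) dw = (x + 2*z) dw, which multiplied by dx ∧ dz gives (x + 2*z) dx ∧ dz ∧ dw
  d(w*z + x*y + 3*z^2) includes (∂/∂x)(w*z + x*y + 3*z^2) dx = (y) dx, which multiplied by dy ∧ dz gives (y) dx ∧ dy ∧ dz
  d(w*z + x*y + 3*z^2) includes (∂/∂w)(w*z + x*y + 3*z^2) dw = (z) dw, which multiplied by dy ∧ dz gives (z) dy ∧ dz ∧ dw
  d(z*(-3*w + 2*x - z)) includes (∂/∂x)(z*(-3*w + 2*x - z)) dx = (2*z) dx, which multiplied by dz ∧ dw gives (2*z) dx ∧ dz ∧ dw
Collecting like 3-forms: d(omega) = (-2*w + y) dx ∧ dy ∧ dz + (-y - 2*z) dx ∧ dy ∧ dw + (x + 4*z) dx ∧ dz ∧ dw + (z) dy ∧ dz ∧ dw.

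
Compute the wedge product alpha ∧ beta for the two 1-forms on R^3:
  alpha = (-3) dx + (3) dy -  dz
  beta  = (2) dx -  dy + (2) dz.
alpha ∧ beta = (-3) dx ∧ dy + (-4) dx ∧ dz + (5) dy ∧ dz

Distribute the wedge, using dx_i ∧ dx_j = -dx_j ∧ dx_i and dx_i ∧ dx_i = 0. For each pair (i, j) with i < j, the coefficient of dx_i ∧ dx_j in alpha ∧ beta is (alpha_i * beta_j - alpha_j * beta_i). Collecting: alpha ∧ beta = (-3) dx ∧ dy + (-4) dx ∧ dz + (5) dy ∧ dz.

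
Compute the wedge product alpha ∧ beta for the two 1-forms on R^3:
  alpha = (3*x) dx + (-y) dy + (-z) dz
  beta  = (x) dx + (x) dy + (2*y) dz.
alpha ∧ beta = (x*(3*x + y)) dx ∧ dy + (x*(6*y + z)) dx ∧ dz + (x*z - 2*y^2) dy ∧ dz

Distribute the wedge, using dx_i ∧ dx_j = -dx_j ∧ dx_i and dx_i ∧ dx_i = 0. For each pair (i, j) with i < j, the coefficient of dx_i ∧ dx_j in alpha ∧ beta is (alpha_i * beta_j - alpha_j * beta_i). Collecting: alpha ∧ beta = (x*(3*x + y)) dx ∧ dy + (x*(6*y + z)) dx ∧ dz + (x*z - 2*y^2) dy ∧ dz.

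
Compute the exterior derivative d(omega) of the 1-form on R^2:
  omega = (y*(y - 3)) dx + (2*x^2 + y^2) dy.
d(omega) = (4*x - 2*y + 3) dx ∧ dy

For a 1-form omega = sum_i f_i dx_i, the exterior derivative is
  d(omega) = sum_{i < j} (∂f_j/∂x_i - ∂f_i/∂x_j) dx_i ∧ dx_j.
  coefficient of dx ∧ dy: ∂f_2/∂x - ∂f_1/∂y = ∂(2*x^2 + y^2)/∂x - ∂(y*(y - 3))/∂y = 4*x - 2*y + 3
Assembling: d(omega) = (4*x - 2*y + 3) dx ∧ dy.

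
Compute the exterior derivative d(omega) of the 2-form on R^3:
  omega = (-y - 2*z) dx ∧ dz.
d(omega) = (1) dx ∧ dy ∧ dz

For a 2-form omega = sum_{i<j} g_{ij} dx_i ∧ dx_j, the exterior derivative is
  d(omega) = sum_{i<j} d(g_{ij}) ∧ dx_i ∧ dx_j = sum_{i<j, k} (∂g_{ij}/∂x_k) dx_k ∧ dx_i ∧ dx_j.
Expand each term, using dx_k ∧ dx_i ∧ dx_j = sgn(permutation) dx_{(a)} ∧ dx_{(b)} ∧ dx_{(c)} with (a < b < c) sorted:
  d(-y - 2*z) includes (∂/∂y)(-y - 2*z) dy = (-1) dy, which multiplied by dx ∧ dz gives (1) dx ∧ dy ∧ dz
Collecting like 3-forms: d(omega) = (1) dx ∧ dy ∧ dz.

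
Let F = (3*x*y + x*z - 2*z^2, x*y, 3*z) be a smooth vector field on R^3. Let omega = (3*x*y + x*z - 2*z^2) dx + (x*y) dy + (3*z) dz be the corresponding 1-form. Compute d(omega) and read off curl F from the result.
d(omega) = (0) dy ∧ dz + (x - 4*z) dz ∧ dx + (-3*x + y) dx ∧ dy; curl F = (0, x - 4*z, -3*x + y)

d omega = sum_{i<j} (∂f_j/∂x_i - ∂f_i/∂x_j) dx_i ∧ dx_j. Under the identification (dy ∧ dz, dz ∧ dx, dx ∧ dy) ↔ (e_x, e_y, e_z), the coefficients are exactly the components of curl F. Compute:
  ∂R/∂y - ∂Q/∂z = (0) - (0) = 0
  ∂P/∂z - ∂R/∂x = (x - 4*z) - (0) = x - 4*z
  ∂Q/∂x - ∂P/∂y = (y) - (3*x) = -3*x + y.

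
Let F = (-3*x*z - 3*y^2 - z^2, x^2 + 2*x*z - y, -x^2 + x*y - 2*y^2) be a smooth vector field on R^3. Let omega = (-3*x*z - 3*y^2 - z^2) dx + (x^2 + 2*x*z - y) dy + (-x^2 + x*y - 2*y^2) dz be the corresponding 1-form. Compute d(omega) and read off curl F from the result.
d(omega) = (-x - 4*y) dy ∧ dz + (-x - y - 2*z) dz ∧ dx + (2*x + 6*y + 2*z) dx ∧ dy; curl F = (-x - 4*y, -x - y - 2*z, 2*x + 6*y + 2*z)

d omega = sum_{i<j} (∂f_j/∂x_i - ∂f_i/∂x_j) dx_i ∧ dx_j. Under the identification (dy ∧ dz, dz ∧ dx, dx ∧ dy) ↔ (e_x, e_y, e_z), the coefficients are exactly the components of curl F. Compute:
  ∂R/∂y - ∂Q/∂z = (x - 4*y) - (2*x) = -x - 4*y
  ∂P/∂z - ∂R/∂x = (-3*x - 2*z) - (-2*x + y) = -x - y - 2*z
  ∂Q/∂x - ∂P/∂y = (2*x + 2*z) - (-6*y) = 2*x + 6*y + 2*z.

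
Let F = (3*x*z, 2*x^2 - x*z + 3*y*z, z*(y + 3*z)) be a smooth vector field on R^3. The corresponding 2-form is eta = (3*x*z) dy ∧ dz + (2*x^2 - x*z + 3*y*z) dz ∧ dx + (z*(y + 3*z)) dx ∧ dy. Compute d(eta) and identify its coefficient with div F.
d(eta) = (y + 12*z) dx ∧ dy ∧ dz; div F = y + 12*z

For a 2-form in R^3 of the form above, applying d gives a 3-form with coefficient ∂P/∂x + ∂Q/∂y + ∂R/∂z:
  ∂P/∂x = 3*z
  ∂Q/∂y = 3*z
  ∂R/∂z = y + 6*z
Sum = y + 12*z, which is exactly div F.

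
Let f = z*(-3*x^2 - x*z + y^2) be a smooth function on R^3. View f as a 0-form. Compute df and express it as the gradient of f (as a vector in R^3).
df = (z*(-6*x - z)) dx + (2*y*z) dy + (-3*x^2 - 2*x*z + y^2) dz; grad f = (z*(-6*x - z), 2*y*z, -3*x^2 - 2*x*z + y^2)

For a 0-form f, d f = (∂f/∂x) dx + (∂f/∂y) dy + (∂f/∂z) dz. The components of the vector representation are exactly the entries of grad f in Cartesian coordinates:
  ∂f/∂x = z*(-6*x - z)
  ∂f/∂y = 2*y*z
  ∂f/∂z = -3*x^2 - 2*x*z + y^2.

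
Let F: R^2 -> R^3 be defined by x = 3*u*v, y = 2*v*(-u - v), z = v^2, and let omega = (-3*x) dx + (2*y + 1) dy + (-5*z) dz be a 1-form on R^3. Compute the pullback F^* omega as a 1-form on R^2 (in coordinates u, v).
F^* omega = (v*(-19*u*v + 8*v^2 - 2)) du + (-19*u^2*v + 24*u*v^2 - 2*u + 6*v^3 - 4*v) dv

Using F^*(f dg) = (f ∘ F) d(g ∘ F), substitute each coordinate x_i by F_i(u, v) in f_i, and replace dx_i by d F_i = (∂F_i/∂u) du + (∂F_i/∂v) dv.
  For the x component: f_1(F) = -9*u*v; d F_1 = (3*v) du + (3*u) dv
  For the y component: f_2(F) = -4*u*v - 4*v^2 + 1; d F_2 = (-2*v) du + (-2*u - 4*v) dv
  For the z component: f_3(F) = -5*v^2; d F_3 = (0) du + (2*v) dv
Combining and collecting du, dv coefficients:
  coeff of du: v*(-19*u*v + 8*v^2 - 2)
  coeff of dv: -19*u^2*v + 24*u*v^2 - 2*u + 6*v^3 - 4*v
F^* omega = (v*(-19*u*v + 8*v^2 - 2)) du + (-19*u^2*v + 24*u*v^2 - 2*u + 6*v^3 - 4*v) dv.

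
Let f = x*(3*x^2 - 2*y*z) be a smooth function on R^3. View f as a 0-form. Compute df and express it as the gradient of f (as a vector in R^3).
df = (9*x^2 - 2*y*z) dx + (-2*x*z) dy + (-2*x*y) dz; grad f = (9*x^2 - 2*y*z, -2*x*z, -2*x*y)

For a 0-form f, d f = (∂f/∂x) dx + (∂f/∂y) dy + (∂f/∂z) dz. The components of the vector representation are exactly the entries of grad f in Cartesian coordinates:
  ∂f/∂x = 9*x^2 - 2*y*z
  ∂f/∂y = -2*x*z
  ∂f/∂z = -2*x*y.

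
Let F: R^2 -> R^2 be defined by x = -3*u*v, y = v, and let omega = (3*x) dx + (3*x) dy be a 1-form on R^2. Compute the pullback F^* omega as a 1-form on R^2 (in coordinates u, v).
F^* omega = (27*u*v^2) du + (9*u*v*(3*u - 1)) dv

Using F^*(f dg) = (f ∘ F) d(g ∘ F), substitute each coordinate x_i by F_i(u, v) in f_i, and replace dx_i by d F_i = (∂F_i/∂u) du + (∂F_i/∂v) dv.
  For the x component: f_1(F) = -9*u*v; d F_1 = (-3*v) du + (-3*u) dv
  For the y component: f_2(F) = -9*u*v; d F_2 = (0) du + (1) dv
Combining and collecting du, dv coefficients:
  coeff of du: 27*u*v^2
  coeff of dv: 9*u*v*(3*u - 1)
F^* omega = (27*u*v^2) du + (9*u*v*(3*u - 1)) dv.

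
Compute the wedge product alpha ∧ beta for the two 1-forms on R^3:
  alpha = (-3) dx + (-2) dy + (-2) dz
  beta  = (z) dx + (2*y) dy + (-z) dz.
alpha ∧ beta = (-6*y + 2*z) dx ∧ dy + (5*z) dx ∧ dz + (4*y + 2*z) dy ∧ dz

Distribute the wedge, using dx_i ∧ dx_j = -dx_j ∧ dx_i and dx_i ∧ dx_i = 0. For each pair (i, j) with i < j, the coefficient of dx_i ∧ dx_j in alpha ∧ beta is (alpha_i * beta_j - alpha_j * beta_i). Collecting: alpha ∧ beta = (-6*y + 2*z) dx ∧ dy + (5*z) dx ∧ dz + (4*y + 2*z) dy ∧ dz.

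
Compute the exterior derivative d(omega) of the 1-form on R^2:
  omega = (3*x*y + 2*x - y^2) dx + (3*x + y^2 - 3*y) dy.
d(omega) = (-3*x + 2*y + 3) dx ∧ dy

For a 1-form omega = sum_i f_i dx_i, the exterior derivative is
  d(omega) = sum_{i < j} (∂f_j/∂x_i - ∂f_i/∂x_j) dx_i ∧ dx_j.
  coefficient of dx ∧ dy: ∂f_2/∂x - ∂f_1/∂y = ∂(3*x + y^2 - 3*y)/∂x - ∂(3*x*y + 2*x - y^2)/∂y = -3*x + 2*y + 3
Assembling: d(omega) = (-3*x + 2*y + 3) dx ∧ dy.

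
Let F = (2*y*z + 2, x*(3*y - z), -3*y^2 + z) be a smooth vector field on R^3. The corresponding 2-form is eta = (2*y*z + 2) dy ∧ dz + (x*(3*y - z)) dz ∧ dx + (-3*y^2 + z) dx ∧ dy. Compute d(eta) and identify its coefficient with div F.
d(eta) = (3*x + 1) dx ∧ dy ∧ dz; div F = 3*x + 1

For a 2-form in R^3 of the form above, applying d gives a 3-form with coefficient ∂P/∂x + ∂Q/∂y + ∂R/∂z:
  ∂P/∂x = 0
  ∂Q/∂y = 3*x
  ∂R/∂z = 1
Sum = 3*x + 1, which is exactly div F.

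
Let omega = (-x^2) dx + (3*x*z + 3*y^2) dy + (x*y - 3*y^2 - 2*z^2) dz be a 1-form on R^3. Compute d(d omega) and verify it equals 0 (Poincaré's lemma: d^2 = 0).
d(d omega) = 0

Step 1: d omega = sum_{i<j} (∂f_j/∂x_i - ∂f_i/∂x_j) dx_i ∧ dx_j:
  coeff of dx ∧ dy: 3*z
  coeff of dx ∧ dz: y
  coeff of dy ∧ dz: -2*x - 6*y
Step 2: Apply d again to each 2-form coefficient. The only possible 3-form in R^3 is dx ∧ dy ∧ dz, with coefficient
  ∂(coeff of dy∧dz)/∂x - ∂(coeff of dx∧dz)/∂y + ∂(coeff of dx∧dy)/∂z
  = ∂/∂x (-2*x - 6*y) - ∂/∂y (y) + ∂/∂z (3*z).
Each of these terms simplifies to sums of mixed partials that cancel in pairs. The result is 0 (by equality of mixed partials for smooth functions — Schwarz / Clairaut).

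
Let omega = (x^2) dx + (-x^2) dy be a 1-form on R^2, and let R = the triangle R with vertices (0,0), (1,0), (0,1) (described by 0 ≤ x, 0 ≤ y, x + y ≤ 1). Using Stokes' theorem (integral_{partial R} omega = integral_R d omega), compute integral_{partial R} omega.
integral_(partial R) omega = -1/3

Stokes: integral_partial_R omega = integral_R d omega with d omega = (∂Q/∂x - ∂P/∂y) dx ∧ dy.
  ∂Q/∂x = -2*x
  ∂P/∂y = 0
  integrand = ∂Q/∂x - ∂P/∂y = -2*x.
Integrating over R: integral_0^1 integral_0^{1-x} (-2*x) dy dx = -1/3.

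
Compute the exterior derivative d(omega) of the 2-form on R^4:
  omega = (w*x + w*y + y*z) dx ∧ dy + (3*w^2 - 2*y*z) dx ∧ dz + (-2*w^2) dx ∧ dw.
d(omega) = (y + 2*z) dx ∧ dy ∧ dz + (x + y) dx ∧ dy ∧ dw + (6*w) dx ∧ dz ∧ dw

For a 2-form omega = sum_{i<j} g_{ij} dx_i ∧ dx_j, the exterior derivative is
  d(omega) = sum_{i<j} d(g_{ij}) ∧ dx_i ∧ dx_j = sum_{i<j, k} (∂g_{ij}/∂x_k) dx_k ∧ dx_i ∧ dx_j.
Expand each term, using dx_k ∧ dx_i ∧ dx_j = sgn(permutation) dx_{(a)} ∧ dx_{(b)} ∧ dx_{(c)} with (a < b < c) sorted:
  d(w*x + w*y + y*z) includes (∂/∂z)(w*x + w*y + y*z) dz = (y) dz, which multiplied by dx ∧ dy gives (y) dx ∧ dy ∧ dz
  d(w*x + w*y + y*z) includes (∂/∂w)(w*x + w*y + y*z) dw = (x + y) dw, which multiplied by dx ∧ dy gives (x + y) dx ∧ dy ∧ dw
  d(3*w^2 - 2*y*z) includes (∂/∂y)(3*w^2 - 2*y*z) dy = (-2*z) dy, which multiplied by dx ∧ dz gives (2*z) dx ∧ dy ∧ dz
  d(3*w^2 - 2*y*z) includes (∂/∂w)(3*w^2 - 2*y*z) dw = (6*w) dw, which multiplied by dx ∧ dz gives (6*w) dx ∧ dz ∧ dw
Collecting like 3-forms: d(omega) = (y + 2*z) dx ∧ dy ∧ dz + (x + y) dx ∧ dy ∧ dw + (6*w) dx ∧ dz ∧ dw.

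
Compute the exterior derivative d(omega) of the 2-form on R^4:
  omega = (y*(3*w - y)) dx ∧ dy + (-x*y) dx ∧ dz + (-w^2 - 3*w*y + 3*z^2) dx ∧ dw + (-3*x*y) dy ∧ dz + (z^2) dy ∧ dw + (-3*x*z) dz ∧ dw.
d(omega) = (3*w + 3*y) dx ∧ dy ∧ dw + (x - 3*y) dx ∧ dy ∧ dz + (-9*z) dx ∧ dz ∧ dw + (-2*z) dy ∧ dz ∧ dw

For a 2-form omega = sum_{i<j} g_{ij} dx_i ∧ dx_j, the exterior derivative is
  d(omega) = sum_{i<j} d(g_{ij}) ∧ dx_i ∧ dx_j = sum_{i<j, k} (∂g_{ij}/∂x_k) dx_k ∧ dx_i ∧ dx_j.
Expand each term, using dx_k ∧ dx_i ∧ dx_j = sgn(permutation) dx_{(a)} ∧ dx_{(b)} ∧ dx_{(c)} with (a < b < c) sorted:
  d(y*(3*w - y)) includes (∂/∂w)(y*(3*w - y)) dw = (3*y) dw, which multiplied by dx ∧ dy gives (3*y) dx ∧ dy ∧ dw
  d(-x*y) includes (∂/∂y)(-x*y) dy = (-x) dy, which multiplied by dx ∧ dz gives (x) dx ∧ dy ∧ dz
  d(-w^2 - 3*w*y + 3*z^2) includes (∂/∂y)(-w^2 - 3*w*y + 3*z^2) dy = (-3*w) dy, which multiplied by dx ∧ dw gives (3*w) dx ∧ dy ∧ dw
  d(-w^2 - 3*w*y + 3*z^2) includes (∂/∂z)(-w^2 - 3*w*y + 3*z^2) dz = (6*z) dz, which multiplied by dx ∧ dw gives (-6*z) dx ∧ dz ∧ dw
  d(-3*x*y) includes (∂/∂x)(-3*x*y) dx = (-3*y) dx, which multiplied by dy ∧ dz gives (-3*y) dx ∧ dy ∧ dz
  d(z^2) includes (∂/∂z)(z^2) dz = (2*z) dz, which multiplied by dy ∧ dw gives (-2*z) dy ∧ dz ∧ dw
  d(-3*x*z) includes (∂/∂x)(-3*x*z) dx = (-3*z) dx, which multiplied by dz ∧ dw gives (-3*z) dx ∧ dz ∧ dw
Collecting like 3-forms: d(omega) = (3*w + 3*y) dx ∧ dy ∧ dw + (x - 3*y) dx ∧ dy ∧ dz + (-9*z) dx ∧ dz ∧ dw + (-2*z) dy ∧ dz ∧ dw.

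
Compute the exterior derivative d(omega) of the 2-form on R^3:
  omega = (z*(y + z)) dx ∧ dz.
d(omega) = (-z) dx ∧ dy ∧ dz

For a 2-form omega = sum_{i<j} g_{ij} dx_i ∧ dx_j, the exterior derivative is
  d(omega) = sum_{i<j} d(g_{ij}) ∧ dx_i ∧ dx_j = sum_{i<j, k} (∂g_{ij}/∂x_k) dx_k ∧ dx_i ∧ dx_j.
Expand each term, using dx_k ∧ dx_i ∧ dx_j = sgn(permutation) dx_{(a)} ∧ dx_{(b)} ∧ dx_{(c)} with (a < b < c) sorted:
  d(z*(y + z)) includes (∂/∂y)(z*(y + z)) dy = (z) dy, which multiplied by dx ∧ dz gives (-z) dx ∧ dy ∧ dz
Collecting like 3-forms: d(omega) = (-z) dx ∧ dy ∧ dz.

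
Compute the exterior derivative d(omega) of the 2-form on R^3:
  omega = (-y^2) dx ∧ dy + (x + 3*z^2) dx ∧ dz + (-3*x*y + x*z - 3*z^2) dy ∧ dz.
d(omega) = (-3*y + z) dx ∧ dy ∧ dz

For a 2-form omega = sum_{i<j} g_{ij} dx_i ∧ dx_j, the exterior derivative is
  d(omega) = sum_{i<j} d(g_{ij}) ∧ dx_i ∧ dx_j = sum_{i<j, k} (∂g_{ij}/∂x_k) dx_k ∧ dx_i ∧ dx_j.
Expand each term, using dx_k ∧ dx_i ∧ dx_j = sgn(permutation) dx_{(a)} ∧ dx_{(b)} ∧ dx_{(c)} with (a < b < c) sorted:
  d(-3*x*y + x*z - 3*z^2) includes (∂/∂x)(-3*x*y + x*z - 3*z^2) dx = (-3*y + z) dx, which multiplied by dy ∧ dz gives (-3*y + z) dx ∧ dy ∧ dz
Collecting like 3-forms: d(omega) = (-3*y + z) dx ∧ dy ∧ dz.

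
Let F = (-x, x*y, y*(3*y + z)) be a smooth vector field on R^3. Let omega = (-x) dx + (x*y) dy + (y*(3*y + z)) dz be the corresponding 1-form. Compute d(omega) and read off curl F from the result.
d(omega) = (6*y + z) dy ∧ dz + (0) dz ∧ dx + (y) dx ∧ dy; curl F = (6*y + z, 0, y)

d omega = sum_{i<j} (∂f_j/∂x_i - ∂f_i/∂x_j) dx_i ∧ dx_j. Under the identification (dy ∧ dz, dz ∧ dx, dx ∧ dy) ↔ (e_x, e_y, e_z), the coefficients are exactly the components of curl F. Compute:
  ∂R/∂y - ∂Q/∂z = (6*y + z) - (0) = 6*y + z
  ∂P/∂z - ∂R/∂x = (0) - (0) = 0
  ∂Q/∂x - ∂P/∂y = (y) - (0) = y.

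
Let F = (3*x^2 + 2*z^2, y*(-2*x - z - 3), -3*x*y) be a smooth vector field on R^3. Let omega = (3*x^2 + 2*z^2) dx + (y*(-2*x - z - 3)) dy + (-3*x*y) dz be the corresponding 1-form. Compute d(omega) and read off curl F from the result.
d(omega) = (-3*x + y) dy ∧ dz + (3*y + 4*z) dz ∧ dx + (-2*y) dx ∧ dy; curl F = (-3*x + y, 3*y + 4*z, -2*y)

d omega = sum_{i<j} (∂f_j/∂x_i - ∂f_i/∂x_j) dx_i ∧ dx_j. Under the identification (dy ∧ dz, dz ∧ dx, dx ∧ dy) ↔ (e_x, e_y, e_z), the coefficients are exactly the components of curl F. Compute:
  ∂R/∂y - ∂Q/∂z = (-3*x) - (-y) = -3*x + y
  ∂P/∂z - ∂R/∂x = (4*z) - (-3*y) = 3*y + 4*z
  ∂Q/∂x - ∂P/∂y = (-2*y) - (0) = -2*y.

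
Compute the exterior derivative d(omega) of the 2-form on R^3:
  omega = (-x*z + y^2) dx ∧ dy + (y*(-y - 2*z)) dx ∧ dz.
d(omega) = (-x + 2*y + 2*z) dx ∧ dy ∧ dz

For a 2-form omega = sum_{i<j} g_{ij} dx_i ∧ dx_j, the exterior derivative is
  d(omega) = sum_{i<j} d(g_{ij}) ∧ dx_i ∧ dx_j = sum_{i<j, k} (∂g_{ij}/∂x_k) dx_k ∧ dx_i ∧ dx_j.
Expand each term, using dx_k ∧ dx_i ∧ dx_j = sgn(permutation) dx_{(a)} ∧ dx_{(b)} ∧ dx_{(c)} with (a < b < c) sorted:
  d(-x*z + y^2) includes (∂/∂z)(-x*z + y^2) dz = (-x) dz, which multiplied by dx ∧ dy gives (-x) dx ∧ dy ∧ dz
  d(y*(-y - 2*z)) includes (∂/∂y)(y*(-y - 2*z)) dy = (-2*y - 2*z) dy, which multiplied by dx ∧ dz gives (2*y + 2*z) dx ∧ dy ∧ dz
Collecting like 3-forms: d(omega) = (-x + 2*y + 2*z) dx ∧ dy ∧ dz.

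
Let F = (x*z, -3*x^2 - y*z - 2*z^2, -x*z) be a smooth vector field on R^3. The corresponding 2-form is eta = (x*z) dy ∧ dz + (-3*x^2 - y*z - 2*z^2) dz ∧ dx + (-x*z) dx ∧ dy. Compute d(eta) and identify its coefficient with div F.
d(eta) = (-x) dx ∧ dy ∧ dz; div F = -x

For a 2-form in R^3 of the form above, applying d gives a 3-form with coefficient ∂P/∂x + ∂Q/∂y + ∂R/∂z:
  ∂P/∂x = z
  ∂Q/∂y = -z
  ∂R/∂z = -x
Sum = -x, which is exactly div F.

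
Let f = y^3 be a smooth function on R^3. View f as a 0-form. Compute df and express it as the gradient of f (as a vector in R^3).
df = (0) dx + (3*y^2) dy + (0) dz; grad f = (0, 3*y^2, 0)

For a 0-form f, d f = (∂f/∂x) dx + (∂f/∂y) dy + (∂f/∂z) dz. The components of the vector representation are exactly the entries of grad f in Cartesian coordinates:
  ∂f/∂x = 0
  ∂f/∂y = 3*y^2
  ∂f/∂z = 0.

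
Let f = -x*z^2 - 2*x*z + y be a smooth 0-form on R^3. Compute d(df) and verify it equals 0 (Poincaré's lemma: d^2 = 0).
d(df) = 0

Step 1: df = sum_i (∂f/∂x_i) dx_i = (z*(-z - 2)) dx + (1) dy + (2*x*(-z - 1)) dz.
Step 2: Apply d again. Using the 1-form formula, the coefficient of dx ∧ dy in d(df) is ∂^2 f/∂x ∂y - ∂^2 f/∂y ∂x = (0) - (0) = 0 (equality of mixed partials for smooth f).
Similarly for dx ∧ dz and dy ∧ dz — all coefficients vanish. So d(df) = 0.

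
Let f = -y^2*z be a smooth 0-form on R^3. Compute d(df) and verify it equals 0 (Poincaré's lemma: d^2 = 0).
d(df) = 0

Step 1: df = sum_i (∂f/∂x_i) dx_i = (0) dx + (-2*y*z) dy + (-y^2) dz.
Step 2: Apply d again. Using the 1-form formula, the coefficient of dx ∧ dy in d(df) is ∂^2 f/∂x ∂y - ∂^2 f/∂y ∂x = (0) - (0) = 0 (equality of mixed partials for smooth f).
Similarly for dx ∧ dz and dy ∧ dz — all coefficients vanish. So d(df) = 0.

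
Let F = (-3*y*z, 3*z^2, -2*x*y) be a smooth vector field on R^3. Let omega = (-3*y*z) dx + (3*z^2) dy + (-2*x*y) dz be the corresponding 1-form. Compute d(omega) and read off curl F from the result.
d(omega) = (-2*x - 6*z) dy ∧ dz + (-y) dz ∧ dx + (3*z) dx ∧ dy; curl F = (-2*x - 6*z, -y, 3*z)

d omega = sum_{i<j} (∂f_j/∂x_i - ∂f_i/∂x_j) dx_i ∧ dx_j. Under the identification (dy ∧ dz, dz ∧ dx, dx ∧ dy) ↔ (e_x, e_y, e_z), the coefficients are exactly the components of curl F. Compute:
  ∂R/∂y - ∂Q/∂z = (-2*x) - (6*z) = -2*x - 6*z
  ∂P/∂z - ∂R/∂x = (-3*y) - (-2*y) = -y
  ∂Q/∂x - ∂P/∂y = (0) - (-3*z) = 3*z.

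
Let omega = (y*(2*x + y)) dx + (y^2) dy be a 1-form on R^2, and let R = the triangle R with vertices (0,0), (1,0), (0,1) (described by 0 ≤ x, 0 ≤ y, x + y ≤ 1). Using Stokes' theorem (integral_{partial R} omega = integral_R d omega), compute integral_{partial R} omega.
integral_(partial R) omega = -2/3

Stokes: integral_partial_R omega = integral_R d omega with d omega = (∂Q/∂x - ∂P/∂y) dx ∧ dy.
  ∂Q/∂x = 0
  ∂P/∂y = 2*x + 2*y
  integrand = ∂Q/∂x - ∂P/∂y = -2*x - 2*y.
Integrating over R: integral_0^1 integral_0^{1-x} (-2*x - 2*y) dy dx = -2/3.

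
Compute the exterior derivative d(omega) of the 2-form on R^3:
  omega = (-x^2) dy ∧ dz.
d(omega) = (-2*x) dx ∧ dy ∧ dz

For a 2-form omega = sum_{i<j} g_{ij} dx_i ∧ dx_j, the exterior derivative is
  d(omega) = sum_{i<j} d(g_{ij}) ∧ dx_i ∧ dx_j = sum_{i<j, k} (∂g_{ij}/∂x_k) dx_k ∧ dx_i ∧ dx_j.
Expand each term, using dx_k ∧ dx_i ∧ dx_j = sgn(permutation) dx_{(a)} ∧ dx_{(b)} ∧ dx_{(c)} with (a < b < c) sorted:
  d(-x^2) includes (∂/∂x)(-x^2) dx = (-2*x) dx, which multiplied by dy ∧ dz gives (-2*x) dx ∧ dy ∧ dz
Collecting like 3-forms: d(omega) = (-2*x) dx ∧ dy ∧ dz.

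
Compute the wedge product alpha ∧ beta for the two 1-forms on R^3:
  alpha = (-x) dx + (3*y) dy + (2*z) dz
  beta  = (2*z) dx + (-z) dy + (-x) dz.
alpha ∧ beta = (z*(x - 6*y)) dx ∧ dy + (x^2 - 4*z^2) dx ∧ dz + (-3*x*y + 2*z^2) dy ∧ dz

Distribute the wedge, using dx_i ∧ dx_j = -dx_j ∧ dx_i and dx_i ∧ dx_i = 0. For each pair (i, j) with i < j, the coefficient of dx_i ∧ dx_j in alpha ∧ beta is (alpha_i * beta_j - alpha_j * beta_i). Collecting: alpha ∧ beta = (z*(x - 6*y)) dx ∧ dy + (x^2 - 4*z^2) dx ∧ dz + (-3*x*y + 2*z^2) dy ∧ dz.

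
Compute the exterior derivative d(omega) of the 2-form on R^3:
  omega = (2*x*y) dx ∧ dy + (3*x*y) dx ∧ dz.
d(omega) = (-3*x) dx ∧ dy ∧ dz

For a 2-form omega = sum_{i<j} g_{ij} dx_i ∧ dx_j, the exterior derivative is
  d(omega) = sum_{i<j} d(g_{ij}) ∧ dx_i ∧ dx_j = sum_{i<j, k} (∂g_{ij}/∂x_k) dx_k ∧ dx_i ∧ dx_j.
Expand each term, using dx_k ∧ dx_i ∧ dx_j = sgn(permutation) dx_{(a)} ∧ dx_{(b)} ∧ dx_{(c)} with (a < b < c) sorted:
  d(3*x*y) includes (∂/∂y)(3*x*y) dy = (3*x) dy, which multiplied by dx ∧ dz gives (-3*x) dx ∧ dy ∧ dz
Collecting like 3-forms: d(omega) = (-3*x) dx ∧ dy ∧ dz.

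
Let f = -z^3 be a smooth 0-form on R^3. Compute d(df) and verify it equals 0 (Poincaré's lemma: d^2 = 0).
d(df) = 0

Step 1: df = sum_i (∂f/∂x_i) dx_i = (0) dx + (0) dy + (-3*z^2) dz.
Step 2: Apply d again. Using the 1-form formula, the coefficient of dx ∧ dy in d(df) is ∂^2 f/∂x ∂y - ∂^2 f/∂y ∂x = (0) - (0) = 0 (equality of mixed partials for smooth f).
Similarly for dx ∧ dz and dy ∧ dz — all coefficients vanish. So d(df) = 0.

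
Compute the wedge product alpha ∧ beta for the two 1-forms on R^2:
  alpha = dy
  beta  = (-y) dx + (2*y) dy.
alpha ∧ beta = (y) dx ∧ dy

Distribute the wedge, using dx_i ∧ dx_j = -dx_j ∧ dx_i and dx_i ∧ dx_i = 0. For each pair (i, j) with i < j, the coefficient of dx_i ∧ dx_j in alpha ∧ beta is (alpha_i * beta_j - alpha_j * beta_i). Collecting: alpha ∧ beta = (y) dx ∧ dy.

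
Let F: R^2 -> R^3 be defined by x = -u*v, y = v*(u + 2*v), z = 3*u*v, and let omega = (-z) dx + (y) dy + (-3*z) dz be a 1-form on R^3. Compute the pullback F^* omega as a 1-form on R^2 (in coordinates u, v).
F^* omega = (v^2*(-23*u + 2*v)) du + (v*(-23*u^2 + 6*u*v + 8*v^2)) dv

Using F^*(f dg) = (f ∘ F) d(g ∘ F), substitute each coordinate x_i by F_i(u, v) in f_i, and replace dx_i by d F_i = (∂F_i/∂u) du + (∂F_i/∂v) dv.
  For the x component: f_1(F) = -3*u*v; d F_1 = (-v) du + (-u) dv
  For the y component: f_2(F) = v*(u + 2*v); d F_2 = (v) du + (u + 4*v) dv
  For the z component: f_3(F) = -9*u*v; d F_3 = (3*v) du + (3*u) dv
Combining and collecting du, dv coefficients:
  coeff of du: v^2*(-23*u + 2*v)
  coeff of dv: v*(-23*u^2 + 6*u*v + 8*v^2)
F^* omega = (v^2*(-23*u + 2*v)) du + (v*(-23*u^2 + 6*u*v + 8*v^2)) dv.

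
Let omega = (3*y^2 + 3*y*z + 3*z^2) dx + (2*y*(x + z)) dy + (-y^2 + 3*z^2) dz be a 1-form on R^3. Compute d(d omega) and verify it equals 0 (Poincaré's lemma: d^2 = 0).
d(d omega) = 0

Step 1: d omega = sum_{i<j} (∂f_j/∂x_i - ∂f_i/∂x_j) dx_i ∧ dx_j:
  coeff of dx ∧ dy: -4*y - 3*z
  coeff of dx ∧ dz: -3*y - 6*z
  coeff of dy ∧ dz: -4*y
Step 2: Apply d again to each 2-form coefficient. The only possible 3-form in R^3 is dx ∧ dy ∧ dz, with coefficient
  ∂(coeff of dy∧dz)/∂x - ∂(coeff of dx∧dz)/∂y + ∂(coeff of dx∧dy)/∂z
  = ∂/∂x (-4*y) - ∂/∂y (-3*y - 6*z) + ∂/∂z (-4*y - 3*z).
Each of these terms simplifies to sums of mixed partials that cancel in pairs. The result is 0 (by equality of mixed partials for smooth functions — Schwarz / Clairaut).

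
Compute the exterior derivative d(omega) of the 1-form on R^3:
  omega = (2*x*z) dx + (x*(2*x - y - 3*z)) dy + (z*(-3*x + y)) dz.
d(omega) = (4*x - y - 3*z) dx ∧ dy + (-2*x - 3*z) dx ∧ dz + (3*x + z) dy ∧ dz

For a 1-form omega = sum_i f_i dx_i, the exterior derivative is
  d(omega) = sum_{i < j} (∂f_j/∂x_i - ∂f_i/∂x_j) dx_i ∧ dx_j.
  coefficient of dx ∧ dy: ∂f_2/∂x - ∂f_1/∂y = ∂(x*(2*x - y - 3*z))/∂x - ∂(2*x*z)/∂y = 4*x - y - 3*z
  coefficient of dx ∧ dz: ∂f_3/∂x - ∂f_1/∂z = ∂(z*(-3*x + y))/∂x - ∂(2*x*z)/∂z = -2*x - 3*z
  coefficient of dy ∧ dz: ∂f_3/∂y - ∂f_2/∂z = ∂(z*(-3*x + y))/∂y - ∂(x*(2*x - y - 3*z))/∂z = 3*x + z
Assembling: d(omega) = (4*x - y - 3*z) dx ∧ dy + (-2*x - 3*z) dx ∧ dz + (3*x + z) dy ∧ dz.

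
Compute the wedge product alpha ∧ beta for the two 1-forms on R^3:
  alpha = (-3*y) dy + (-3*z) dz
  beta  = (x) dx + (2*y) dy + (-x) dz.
alpha ∧ beta = (3*x*y) dx ∧ dy + (3*y*(x + 2*z)) dy ∧ dz + (3*x*z) dx ∧ dz

Distribute the wedge, using dx_i ∧ dx_j = -dx_j ∧ dx_i and dx_i ∧ dx_i = 0. For each pair (i, j) with i < j, the coefficient of dx_i ∧ dx_j in alpha ∧ beta is (alpha_i * beta_j - alpha_j * beta_i). Collecting: alpha ∧ beta = (3*x*y) dx ∧ dy + (3*y*(x + 2*z)) dy ∧ dz + (3*x*z) dx ∧ dz.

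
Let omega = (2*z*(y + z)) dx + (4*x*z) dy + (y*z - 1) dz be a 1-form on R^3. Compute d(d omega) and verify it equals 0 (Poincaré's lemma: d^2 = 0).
d(d omega) = 0

Step 1: d omega = sum_{i<j} (∂f_j/∂x_i - ∂f_i/∂x_j) dx_i ∧ dx_j:
  coeff of dx ∧ dy: 2*z
  coeff of dx ∧ dz: -2*y - 4*z
  coeff of dy ∧ dz: -4*x + z
Step 2: Apply d again to each 2-form coefficient. The only possible 3-form in R^3 is dx ∧ dy ∧ dz, with coefficient
  ∂(coeff of dy∧dz)/∂x - ∂(coeff of dx∧dz)/∂y + ∂(coeff of dx∧dy)/∂z
  = ∂/∂x (-4*x + z) - ∂/∂y (-2*y - 4*z) + ∂/∂z (2*z).
Each of these terms simplifies to sums of mixed partials that cancel in pairs. The result is 0 (by equality of mixed partials for smooth functions — Schwarz / Clairaut).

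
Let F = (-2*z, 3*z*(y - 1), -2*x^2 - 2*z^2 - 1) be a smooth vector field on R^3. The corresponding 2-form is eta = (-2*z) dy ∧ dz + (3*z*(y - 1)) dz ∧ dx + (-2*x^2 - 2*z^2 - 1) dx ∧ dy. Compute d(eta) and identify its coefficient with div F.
d(eta) = (-z) dx ∧ dy ∧ dz; div F = -z

For a 2-form in R^3 of the form above, applying d gives a 3-form with coefficient ∂P/∂x + ∂Q/∂y + ∂R/∂z:
  ∂P/∂x = 0
  ∂Q/∂y = 3*z
  ∂R/∂z = -4*z
Sum = -z, which is exactly div F.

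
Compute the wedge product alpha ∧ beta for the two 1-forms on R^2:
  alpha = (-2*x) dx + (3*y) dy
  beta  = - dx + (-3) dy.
alpha ∧ beta = (6*x + 3*y) dx ∧ dy

Distribute the wedge, using dx_i ∧ dx_j = -dx_j ∧ dx_i and dx_i ∧ dx_i = 0. For each pair (i, j) with i < j, the coefficient of dx_i ∧ dx_j in alpha ∧ beta is (alpha_i * beta_j - alpha_j * beta_i). Collecting: alpha ∧ beta = (6*x + 3*y) dx ∧ dy.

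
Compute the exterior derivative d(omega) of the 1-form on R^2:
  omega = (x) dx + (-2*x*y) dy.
d(omega) = (-2*y) dx ∧ dy

For a 1-form omega = sum_i f_i dx_i, the exterior derivative is
  d(omega) = sum_{i < j} (∂f_j/∂x_i - ∂f_i/∂x_j) dx_i ∧ dx_j.
  coefficient of dx ∧ dy: ∂f_2/∂x - ∂f_1/∂y = ∂(-2*x*y)/∂x - ∂(x)/∂y = -2*y
Assembling: d(omega) = (-2*y) dx ∧ dy.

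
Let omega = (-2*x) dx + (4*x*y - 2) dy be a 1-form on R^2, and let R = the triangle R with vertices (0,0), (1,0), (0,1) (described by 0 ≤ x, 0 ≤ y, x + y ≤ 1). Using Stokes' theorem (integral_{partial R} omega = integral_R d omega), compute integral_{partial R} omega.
integral_(partial R) omega = 2/3

Stokes: integral_partial_R omega = integral_R d omega with d omega = (∂Q/∂x - ∂P/∂y) dx ∧ dy.
  ∂Q/∂x = 4*y
  ∂P/∂y = 0
  integrand = ∂Q/∂x - ∂P/∂y = 4*y.
Integrating over R: integral_0^1 integral_0^{1-x} (4*y) dy dx = 2/3.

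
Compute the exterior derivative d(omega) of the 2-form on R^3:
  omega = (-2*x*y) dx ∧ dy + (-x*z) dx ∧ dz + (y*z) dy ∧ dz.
d(omega) = 0

For a 2-form omega = sum_{i<j} g_{ij} dx_i ∧ dx_j, the exterior derivative is
  d(omega) = sum_{i<j} d(g_{ij}) ∧ dx_i ∧ dx_j = sum_{i<j, k} (∂g_{ij}/∂x_k) dx_k ∧ dx_i ∧ dx_j.
Expand each term, using dx_k ∧ dx_i ∧ dx_j = sgn(permutation) dx_{(a)} ∧ dx_{(b)} ∧ dx_{(c)} with (a < b < c) sorted:

Collecting like 3-forms: d(omega) = 0.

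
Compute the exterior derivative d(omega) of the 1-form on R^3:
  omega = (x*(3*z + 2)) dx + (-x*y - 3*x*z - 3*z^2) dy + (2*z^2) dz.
d(omega) = (-y - 3*z) dx ∧ dy + (-3*x) dx ∧ dz + (3*x + 6*z) dy ∧ dz

For a 1-form omega = sum_i f_i dx_i, the exterior derivative is
  d(omega) = sum_{i < j} (∂f_j/∂x_i - ∂f_i/∂x_j) dx_i ∧ dx_j.
  coefficient of dx ∧ dy: ∂f_2/∂x - ∂f_1/∂y = ∂(-x*y - 3*x*z - 3*z^2)/∂x - ∂(x*(3*z + 2))/∂y = -y - 3*z
  coefficient of dx ∧ dz: ∂f_3/∂x - ∂f_1/∂z = ∂(2*z^2)/∂x - ∂(x*(3*z + 2))/∂z = -3*x
  coefficient of dy ∧ dz: ∂f_3/∂y - ∂f_2/∂z = ∂(2*z^2)/∂y - ∂(-x*y - 3*x*z - 3*z^2)/∂z = 3*x + 6*z
Assembling: d(omega) = (-y - 3*z) dx ∧ dy + (-3*x) dx ∧ dz + (3*x + 6*z) dy ∧ dz.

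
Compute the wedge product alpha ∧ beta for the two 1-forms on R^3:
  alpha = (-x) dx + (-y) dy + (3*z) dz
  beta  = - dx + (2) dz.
alpha ∧ beta = (-2*x + 3*z) dx ∧ dz + (-y) dx ∧ dy + (-2*y) dy ∧ dz

Distribute the wedge, using dx_i ∧ dx_j = -dx_j ∧ dx_i and dx_i ∧ dx_i = 0. For each pair (i, j) with i < j, the coefficient of dx_i ∧ dx_j in alpha ∧ beta is (alpha_i * beta_j - alpha_j * beta_i). Collecting: alpha ∧ beta = (-2*x + 3*z) dx ∧ dz + (-y) dx ∧ dy + (-2*y) dy ∧ dz.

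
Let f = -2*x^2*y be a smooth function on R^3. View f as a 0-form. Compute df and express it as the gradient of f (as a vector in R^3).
df = (-4*x*y) dx + (-2*x^2) dy + (0) dz; grad f = (-4*x*y, -2*x^2, 0)

For a 0-form f, d f = (∂f/∂x) dx + (∂f/∂y) dy + (∂f/∂z) dz. The components of the vector representation are exactly the entries of grad f in Cartesian coordinates:
  ∂f/∂x = -4*x*y
  ∂f/∂y = -2*x^2
  ∂f/∂z = 0.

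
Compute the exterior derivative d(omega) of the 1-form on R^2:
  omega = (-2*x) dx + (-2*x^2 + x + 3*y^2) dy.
d(omega) = (1 - 4*x) dx ∧ dy

For a 1-form omega = sum_i f_i dx_i, the exterior derivative is
  d(omega) = sum_{i < j} (∂f_j/∂x_i - ∂f_i/∂x_j) dx_i ∧ dx_j.
  coefficient of dx ∧ dy: ∂f_2/∂x - ∂f_1/∂y = ∂(-2*x^2 + x + 3*y^2)/∂x - ∂(-2*x)/∂y = 1 - 4*x
Assembling: d(omega) = (1 - 4*x) dx ∧ dy.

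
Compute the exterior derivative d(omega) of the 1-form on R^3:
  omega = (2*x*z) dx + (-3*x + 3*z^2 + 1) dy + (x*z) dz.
d(omega) = (-3) dx ∧ dy + (-2*x + z) dx ∧ dz + (-6*z) dy ∧ dz

For a 1-form omega = sum_i f_i dx_i, the exterior derivative is
  d(omega) = sum_{i < j} (∂f_j/∂x_i - ∂f_i/∂x_j) dx_i ∧ dx_j.
  coefficient of dx ∧ dy: ∂f_2/∂x - ∂f_1/∂y = ∂(-3*x + 3*z^2 + 1)/∂x - ∂(2*x*z)/∂y = -3
  coefficient of dx ∧ dz: ∂f_3/∂x - ∂f_1/∂z = ∂(x*z)/∂x - ∂(2*x*z)/∂z = -2*x + z
  coefficient of dy ∧ dz: ∂f_3/∂y - ∂f_2/∂z = ∂(x*z)/∂y - ∂(-3*x + 3*z^2 + 1)/∂z = -6*z
Assembling: d(omega) = (-3) dx ∧ dy + (-2*x + z) dx ∧ dz + (-6*z) dy ∧ dz.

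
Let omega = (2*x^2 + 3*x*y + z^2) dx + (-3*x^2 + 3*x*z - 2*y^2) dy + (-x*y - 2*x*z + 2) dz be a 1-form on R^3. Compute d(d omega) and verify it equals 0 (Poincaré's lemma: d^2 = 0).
d(d omega) = 0

Step 1: d omega = sum_{i<j} (∂f_j/∂x_i - ∂f_i/∂x_j) dx_i ∧ dx_j:
  coeff of dx ∧ dy: -9*x + 3*z
  coeff of dx ∧ dz: -y - 4*z
  coeff of dy ∧ dz: -4*x
Step 2: Apply d again to each 2-form coefficient. The only possible 3-form in R^3 is dx ∧ dy ∧ dz, with coefficient
  ∂(coeff of dy∧dz)/∂x - ∂(coeff of dx∧dz)/∂y + ∂(coeff of dx∧dy)/∂z
  = ∂/∂x (-4*x) - ∂/∂y (-y - 4*z) + ∂/∂z (-9*x + 3*z).
Each of these terms simplifies to sums of mixed partials that cancel in pairs. The result is 0 (by equality of mixed partials for smooth functions — Schwarz / Clairaut).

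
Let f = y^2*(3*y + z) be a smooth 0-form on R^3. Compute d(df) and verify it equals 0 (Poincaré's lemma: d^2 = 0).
d(df) = 0

Step 1: df = sum_i (∂f/∂x_i) dx_i = (0) dx + (y*(9*y + 2*z)) dy + (y^2) dz.
Step 2: Apply d again. Using the 1-form formula, the coefficient of dx ∧ dy in d(df) is ∂^2 f/∂x ∂y - ∂^2 f/∂y ∂x = (0) - (0) = 0 (equality of mixed partials for smooth f).
Similarly for dx ∧ dz and dy ∧ dz — all coefficients vanish. So d(df) = 0.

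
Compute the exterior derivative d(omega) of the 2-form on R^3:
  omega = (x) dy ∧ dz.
d(omega) = (1) dx ∧ dy ∧ dz

For a 2-form omega = sum_{i<j} g_{ij} dx_i ∧ dx_j, the exterior derivative is
  d(omega) = sum_{i<j} d(g_{ij}) ∧ dx_i ∧ dx_j = sum_{i<j, k} (∂g_{ij}/∂x_k) dx_k ∧ dx_i ∧ dx_j.
Expand each term, using dx_k ∧ dx_i ∧ dx_j = sgn(permutation) dx_{(a)} ∧ dx_{(b)} ∧ dx_{(c)} with (a < b < c) sorted:
  d(x) includes (∂/∂x)(x) dx = (1) dx, which multiplied by dy ∧ dz gives (1) dx ∧ dy ∧ dz
Collecting like 3-forms: d(omega) = (1) dx ∧ dy ∧ dz.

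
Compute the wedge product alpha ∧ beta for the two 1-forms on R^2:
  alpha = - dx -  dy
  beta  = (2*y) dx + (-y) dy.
alpha ∧ beta = (3*y) dx ∧ dy

Distribute the wedge, using dx_i ∧ dx_j = -dx_j ∧ dx_i and dx_i ∧ dx_i = 0. For each pair (i, j) with i < j, the coefficient of dx_i ∧ dx_j in alpha ∧ beta is (alpha_i * beta_j - alpha_j * beta_i). Collecting: alpha ∧ beta = (3*y) dx ∧ dy.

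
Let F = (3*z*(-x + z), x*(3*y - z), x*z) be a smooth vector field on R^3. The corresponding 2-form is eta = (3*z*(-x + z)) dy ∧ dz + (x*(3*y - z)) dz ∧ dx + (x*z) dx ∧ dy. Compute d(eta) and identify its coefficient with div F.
d(eta) = (4*x - 3*z) dx ∧ dy ∧ dz; div F = 4*x - 3*z

For a 2-form in R^3 of the form above, applying d gives a 3-form with coefficient ∂P/∂x + ∂Q/∂y + ∂R/∂z:
  ∂P/∂x = -3*z
  ∂Q/∂y = 3*x
  ∂R/∂z = x
Sum = 4*x - 3*z, which is exactly div F.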